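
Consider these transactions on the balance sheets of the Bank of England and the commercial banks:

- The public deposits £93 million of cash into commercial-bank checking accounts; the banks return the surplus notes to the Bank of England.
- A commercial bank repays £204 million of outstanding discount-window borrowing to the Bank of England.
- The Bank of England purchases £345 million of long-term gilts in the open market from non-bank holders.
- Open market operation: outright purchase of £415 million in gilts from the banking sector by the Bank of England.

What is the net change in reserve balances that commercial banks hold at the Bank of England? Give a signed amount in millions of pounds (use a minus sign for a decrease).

+£649 million

Bank of England balance sheet:
  Assets:      Securities +£760M, Loans to banks −£204M
  Liabilities: Bank reserves +£649M, Currency in circulation −£93M
Commercial banking system:
  Assets:      Reserves at CB +£649M, Securities −£415M
  Liabilities: Checkable deposits +£438M, Borrowings from CB −£204M
So the change in reserve balances that commercial banks hold at the Bank of England is +£649 million.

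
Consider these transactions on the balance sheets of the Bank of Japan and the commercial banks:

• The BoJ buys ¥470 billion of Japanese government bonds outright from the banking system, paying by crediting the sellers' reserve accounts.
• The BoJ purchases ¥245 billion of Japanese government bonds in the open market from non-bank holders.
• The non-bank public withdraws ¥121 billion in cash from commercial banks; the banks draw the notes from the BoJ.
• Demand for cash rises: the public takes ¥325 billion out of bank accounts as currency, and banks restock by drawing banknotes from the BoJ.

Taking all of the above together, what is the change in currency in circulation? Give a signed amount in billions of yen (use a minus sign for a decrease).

+¥446 billion

OMO purchase (from banks) ¥470 billion: no currency enters or leaves circulation → 0.
Asset purchase (from non-banks) ¥245 billion: no currency enters or leaves circulation → 0.
Currency withdrawal ¥121 billion: notes leave the central bank → +¥121B.
Currency withdrawal ¥325 billion: notes leave the central bank → +¥325B.
Net: 0 + 0 + 121 + 325 = +¥446 billion.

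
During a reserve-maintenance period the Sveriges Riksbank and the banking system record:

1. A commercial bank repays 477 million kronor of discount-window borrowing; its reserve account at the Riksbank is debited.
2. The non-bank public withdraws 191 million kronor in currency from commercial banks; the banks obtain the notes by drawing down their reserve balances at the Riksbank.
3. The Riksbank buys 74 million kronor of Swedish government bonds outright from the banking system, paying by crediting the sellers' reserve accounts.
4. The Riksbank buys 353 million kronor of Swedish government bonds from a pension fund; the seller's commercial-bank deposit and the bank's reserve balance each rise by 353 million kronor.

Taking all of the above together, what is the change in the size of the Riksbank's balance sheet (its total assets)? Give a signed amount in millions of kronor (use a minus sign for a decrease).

Riksbank balance sheet:
  Assets:      Securities +427M, Loans to banks −477M
  Liabilities: Bank reserves −241M, Currency in circulation +191M
Commercial banking system:
  Assets:      Reserves at CB −241M, Securities −74M
  Liabilities: Checkable deposits +162M, Borrowings from CB −477M
Change in total Riksbank assets = -50 million.

-50 million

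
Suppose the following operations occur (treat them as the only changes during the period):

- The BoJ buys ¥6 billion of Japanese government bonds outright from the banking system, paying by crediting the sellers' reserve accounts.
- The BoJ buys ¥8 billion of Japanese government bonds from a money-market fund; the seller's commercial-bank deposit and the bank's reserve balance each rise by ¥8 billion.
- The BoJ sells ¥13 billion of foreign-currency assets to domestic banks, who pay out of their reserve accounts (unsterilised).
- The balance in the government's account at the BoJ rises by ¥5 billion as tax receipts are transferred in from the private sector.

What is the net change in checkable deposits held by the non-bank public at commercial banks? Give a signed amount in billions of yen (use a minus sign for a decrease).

+¥3 billion

BoJ balance sheet:
  Assets:      Securities +¥14B, Foreign assets −¥13B
  Liabilities: Bank reserves −¥4B, Government deposits +¥5B
Commercial banking system:
  Assets:      Reserves at CB −¥4B, Securities −¥6B, Foreign assets +¥13B
  Liabilities: Checkable deposits +¥3B
So the change in checkable deposits held by the non-bank public at commercial banks is +¥3 billion.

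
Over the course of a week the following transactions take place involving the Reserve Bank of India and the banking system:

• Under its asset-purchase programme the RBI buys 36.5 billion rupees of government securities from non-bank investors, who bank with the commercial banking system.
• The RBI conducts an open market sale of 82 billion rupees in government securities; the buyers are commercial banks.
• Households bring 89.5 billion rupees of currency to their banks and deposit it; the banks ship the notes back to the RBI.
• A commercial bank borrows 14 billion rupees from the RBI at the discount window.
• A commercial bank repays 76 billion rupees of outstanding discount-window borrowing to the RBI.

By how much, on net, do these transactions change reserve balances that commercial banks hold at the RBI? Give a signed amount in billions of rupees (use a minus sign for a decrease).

RBI balance sheet:
  Assets:      Securities −45.5B, Loans to banks −62B
  Liabilities: Bank reserves −18B, Currency in circulation −89.5B
Commercial banking system:
  Assets:      Reserves at CB −18B, Securities +82B
  Liabilities: Checkable deposits +126B, Borrowings from CB −62B
So the change in reserve balances that commercial banks hold at the RBI is -18 billion.

-18 billion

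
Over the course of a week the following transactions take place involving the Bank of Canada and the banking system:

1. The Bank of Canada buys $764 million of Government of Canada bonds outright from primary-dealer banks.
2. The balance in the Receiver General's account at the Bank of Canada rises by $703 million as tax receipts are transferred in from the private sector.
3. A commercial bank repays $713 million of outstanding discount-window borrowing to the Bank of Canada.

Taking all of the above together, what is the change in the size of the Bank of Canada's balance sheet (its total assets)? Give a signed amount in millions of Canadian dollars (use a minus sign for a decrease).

+$51 million

OMO purchase (from banks) $764 million: a Bank of Canada asset is acquired → +$764M.
Government account inflow $703 million: only the composition of liabilities changes → 0.
Discount-window repayment $713 million: a Bank of Canada asset is shed → −$713M.
Net: 764 + 0 − 713 = +$51 million.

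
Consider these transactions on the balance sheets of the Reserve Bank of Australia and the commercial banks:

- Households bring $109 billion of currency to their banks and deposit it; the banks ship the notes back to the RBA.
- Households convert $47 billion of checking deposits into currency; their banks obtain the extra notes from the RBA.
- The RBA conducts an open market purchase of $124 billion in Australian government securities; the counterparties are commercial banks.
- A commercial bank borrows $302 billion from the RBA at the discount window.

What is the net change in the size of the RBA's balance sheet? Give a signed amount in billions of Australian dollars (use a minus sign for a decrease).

RBA balance sheet:
  Assets:      Securities +$124B, Loans to banks +$302B
  Liabilities: Bank reserves +$488B, Currency in circulation −$62B
Commercial banking system:
  Assets:      Reserves at CB +$488B, Securities −$124B
  Liabilities: Checkable deposits +$62B, Borrowings from CB +$302B
Change in total RBA assets = +$426 billion.

+$426 billion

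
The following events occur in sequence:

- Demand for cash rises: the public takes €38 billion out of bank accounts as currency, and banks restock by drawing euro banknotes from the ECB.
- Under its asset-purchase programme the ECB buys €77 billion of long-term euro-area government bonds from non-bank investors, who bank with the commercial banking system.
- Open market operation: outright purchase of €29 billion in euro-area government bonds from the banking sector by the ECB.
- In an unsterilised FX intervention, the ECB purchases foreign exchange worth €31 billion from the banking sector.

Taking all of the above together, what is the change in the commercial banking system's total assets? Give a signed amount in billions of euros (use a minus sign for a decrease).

+€39 billion

ECB balance sheet:
  Assets:      Securities +€106B, Foreign assets +€31B
  Liabilities: Bank reserves +€99B, Currency in circulation +€38B
Commercial banking system:
  Assets:      Reserves at CB +€99B, Securities −€29B, Foreign assets −€31B
  Liabilities: Checkable deposits +€39B
Change in total bank assets = +€39 billion.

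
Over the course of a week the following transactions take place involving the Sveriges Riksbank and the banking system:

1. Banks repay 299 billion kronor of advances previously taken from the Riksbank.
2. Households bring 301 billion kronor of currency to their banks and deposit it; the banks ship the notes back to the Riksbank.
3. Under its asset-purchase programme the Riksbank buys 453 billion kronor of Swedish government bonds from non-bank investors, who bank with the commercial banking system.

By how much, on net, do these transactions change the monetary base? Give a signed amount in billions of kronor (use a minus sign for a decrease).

+154 billion

Discount-window repayment 299 billion kronor: Riksbank balance sheet contracts → −299B.
Currency deposit 301 billion kronor: just a shift between currency and reserves — both are base money → 0.
Asset purchase (from non-banks) 453 billion kronor: Riksbank balance sheet expands → +453B.
Net: −299 + 0 + 453 = +154 billion.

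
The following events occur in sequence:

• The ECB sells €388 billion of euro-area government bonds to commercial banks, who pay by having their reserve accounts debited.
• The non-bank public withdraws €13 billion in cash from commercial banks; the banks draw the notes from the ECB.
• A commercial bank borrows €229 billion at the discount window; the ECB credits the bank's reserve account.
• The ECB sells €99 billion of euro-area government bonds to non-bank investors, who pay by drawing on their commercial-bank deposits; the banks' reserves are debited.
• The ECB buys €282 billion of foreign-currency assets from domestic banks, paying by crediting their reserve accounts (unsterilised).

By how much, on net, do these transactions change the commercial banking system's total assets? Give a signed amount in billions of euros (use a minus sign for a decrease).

+€117 billion

OMO sale (to banks) €388 billion: just an asset swap on bank balance sheets → 0.
Currency withdrawal €13 billion: bank balance sheets shrink → −€13B.
Discount-window loan €229 billion: bank balance sheets expand → +€229B.
Asset sale (to non-banks) €99 billion: bank balance sheets shrink → −€99B.
FX purchase €282 billion: just an asset swap on bank balance sheets → 0.
Net: 0 − 13 + 229 − 99 + 0 = +€117 billion.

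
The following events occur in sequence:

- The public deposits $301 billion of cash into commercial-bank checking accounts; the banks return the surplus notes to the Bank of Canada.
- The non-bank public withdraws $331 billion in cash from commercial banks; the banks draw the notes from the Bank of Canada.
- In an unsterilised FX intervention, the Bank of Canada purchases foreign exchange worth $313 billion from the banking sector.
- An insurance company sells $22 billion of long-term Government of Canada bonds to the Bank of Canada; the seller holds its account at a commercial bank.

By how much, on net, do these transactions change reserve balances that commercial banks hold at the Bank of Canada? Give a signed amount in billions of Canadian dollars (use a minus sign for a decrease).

Currency deposit $301 billion: returned notes are swapped for reserve credit → +$301B.
Currency withdrawal $331 billion: banks swap reserves for currency → −$331B.
FX purchase $313 billion: the Bank of Canada pays by crediting reserve accounts → +$313B.
Asset purchase (from non-banks) $22 billion: the Bank of Canada pays by crediting reserve accounts → +$22B.
Net: 301 − 331 + 313 + 22 = +$305 billion.

+$305 billion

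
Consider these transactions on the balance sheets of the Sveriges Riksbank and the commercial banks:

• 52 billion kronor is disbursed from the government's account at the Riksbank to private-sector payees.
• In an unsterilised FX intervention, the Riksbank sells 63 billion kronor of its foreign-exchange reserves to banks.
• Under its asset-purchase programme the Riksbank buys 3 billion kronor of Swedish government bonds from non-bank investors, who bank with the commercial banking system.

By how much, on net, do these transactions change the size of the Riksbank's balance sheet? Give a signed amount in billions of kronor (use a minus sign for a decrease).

Government spending 52 billion kronor: only the composition of liabilities changes → 0.
FX sale 63 billion kronor: a Riksbank asset is shed → −63B.
Asset purchase (from non-banks) 3 billion kronor: a Riksbank asset is acquired → +3B.
Net: 0 − 63 + 3 = -60 billion.

-60 billion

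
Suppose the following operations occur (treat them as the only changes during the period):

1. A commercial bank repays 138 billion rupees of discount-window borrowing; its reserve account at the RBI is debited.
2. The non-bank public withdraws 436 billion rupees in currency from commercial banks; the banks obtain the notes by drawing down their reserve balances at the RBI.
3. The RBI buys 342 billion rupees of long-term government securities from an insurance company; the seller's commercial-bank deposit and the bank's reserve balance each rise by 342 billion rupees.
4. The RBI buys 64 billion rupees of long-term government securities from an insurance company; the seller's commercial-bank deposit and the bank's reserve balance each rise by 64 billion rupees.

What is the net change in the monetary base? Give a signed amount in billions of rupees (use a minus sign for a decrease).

RBI balance sheet:
  Assets:      Securities +406B, Loans to banks −138B
  Liabilities: Bank reserves −168B, Currency in circulation +436B
Monetary base = currency + reserves: +436B + (−168B) = +268 billion.

+268 billion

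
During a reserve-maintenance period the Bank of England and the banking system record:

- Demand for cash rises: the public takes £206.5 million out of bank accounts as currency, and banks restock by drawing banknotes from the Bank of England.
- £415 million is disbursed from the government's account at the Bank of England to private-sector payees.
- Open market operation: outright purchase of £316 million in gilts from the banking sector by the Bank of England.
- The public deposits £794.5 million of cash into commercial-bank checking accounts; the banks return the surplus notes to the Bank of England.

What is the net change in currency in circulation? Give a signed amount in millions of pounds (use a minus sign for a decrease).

Currency withdrawal £206.5 million: notes leave the central bank → +£206.5M.
Government spending £415 million: no currency enters or leaves circulation → 0.
OMO purchase (from banks) £316 million: no currency enters or leaves circulation → 0.
Currency deposit £794.5 million: notes return to the central bank → −£794.5M.
Net: 206.5 + 0 + 0 − 794.5 = -£588 million.

-£588 million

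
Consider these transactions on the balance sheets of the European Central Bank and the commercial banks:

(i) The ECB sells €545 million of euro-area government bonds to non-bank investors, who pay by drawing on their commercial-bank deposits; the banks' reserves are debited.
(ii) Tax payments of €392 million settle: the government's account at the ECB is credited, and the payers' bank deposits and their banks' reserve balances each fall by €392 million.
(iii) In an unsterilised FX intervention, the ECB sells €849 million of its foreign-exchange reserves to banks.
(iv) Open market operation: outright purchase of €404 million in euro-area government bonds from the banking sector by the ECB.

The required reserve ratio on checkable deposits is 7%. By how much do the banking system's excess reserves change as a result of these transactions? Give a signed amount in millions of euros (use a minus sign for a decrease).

-€1316.41 million

Asset sale (to non-banks) €545 million: reserves −€545M, deposits −€545M.
Government account inflow €392 million: reserves −€392M, deposits −€392M.
FX sale €849 million: reserves −€849M, deposits 0.
OMO purchase (from banks) €404 million: reserves +€404M, deposits 0.
Totals: Δreserves = −€1382M, Δdeposits = −€937M.
Δrequired reserves = 7% × −€937M = −€65.59M.
Δexcess reserves = Δreserves − Δrequired = −€1382M − (−€65.59M) = -€1316.41 million.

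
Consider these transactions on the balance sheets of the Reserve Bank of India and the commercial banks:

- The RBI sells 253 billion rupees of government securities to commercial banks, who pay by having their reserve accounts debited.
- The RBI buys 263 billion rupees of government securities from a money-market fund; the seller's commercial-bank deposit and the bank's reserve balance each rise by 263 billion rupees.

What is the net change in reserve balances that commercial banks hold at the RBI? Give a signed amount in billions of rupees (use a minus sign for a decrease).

+10 billion

OMO sale (to banks) 253 billion rupees: the buying banks pay out of their reserve balances → −253B.
Asset purchase (from non-banks) 263 billion rupees: the RBI pays by crediting reserve accounts → +263B.
Net: −253 + 263 = +10 billion.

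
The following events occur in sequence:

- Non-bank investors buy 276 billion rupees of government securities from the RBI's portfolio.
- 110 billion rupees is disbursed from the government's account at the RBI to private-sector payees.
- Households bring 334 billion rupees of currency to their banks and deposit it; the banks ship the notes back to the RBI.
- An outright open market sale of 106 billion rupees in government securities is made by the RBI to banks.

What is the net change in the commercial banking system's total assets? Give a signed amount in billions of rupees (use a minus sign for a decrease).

Asset sale (to non-banks) 276 billion rupees: bank balance sheets shrink → −276B.
Government spending 110 billion rupees: bank balance sheets expand → +110B.
Currency deposit 334 billion rupees: bank balance sheets expand → +334B.
OMO sale (to banks) 106 billion rupees: just an asset swap on bank balance sheets → 0.
Net: −276 + 110 + 334 + 0 = +168 billion.

+168 billion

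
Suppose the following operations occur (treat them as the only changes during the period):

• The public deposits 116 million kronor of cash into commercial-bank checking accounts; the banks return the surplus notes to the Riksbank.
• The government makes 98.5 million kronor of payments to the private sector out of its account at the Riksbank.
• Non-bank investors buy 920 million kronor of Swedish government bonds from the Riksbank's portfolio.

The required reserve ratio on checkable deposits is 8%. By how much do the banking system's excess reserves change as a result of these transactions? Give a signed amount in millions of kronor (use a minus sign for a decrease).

Currency deposit 116 million kronor: reserves +116M, deposits +116M.
Government spending 98.5 million kronor: reserves +98.5M, deposits +98.5M.
Asset sale (to non-banks) 920 million kronor: reserves −920M, deposits −920M.
Totals: Δreserves = −705.5M, Δdeposits = −705.5M.
Δrequired reserves = 8% × −705.5M = −56.44M.
Δexcess reserves = Δreserves − Δrequired = −705.5M − (−56.44M) = -649.06 million.

-649.06 million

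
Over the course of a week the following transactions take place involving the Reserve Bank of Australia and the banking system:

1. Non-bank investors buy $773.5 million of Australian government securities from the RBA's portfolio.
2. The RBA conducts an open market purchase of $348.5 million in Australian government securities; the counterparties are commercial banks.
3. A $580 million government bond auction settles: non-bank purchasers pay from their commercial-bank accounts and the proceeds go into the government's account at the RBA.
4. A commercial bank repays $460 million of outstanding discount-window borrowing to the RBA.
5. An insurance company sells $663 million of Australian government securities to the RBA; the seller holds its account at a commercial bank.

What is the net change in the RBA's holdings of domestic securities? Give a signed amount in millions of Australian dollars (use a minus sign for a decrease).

RBA balance sheet:
  Assets:      Securities +$238M, Loans to banks −$460M
  Liabilities: Bank reserves −$802M, Government deposits +$580M
Commercial banking system:
  Assets:      Reserves at CB −$802M, Securities −$348.5M
  Liabilities: Checkable deposits −$690.5M, Borrowings from CB −$460M
So the change in the RBA's holdings of domestic securities is +$238 million.

+$238 million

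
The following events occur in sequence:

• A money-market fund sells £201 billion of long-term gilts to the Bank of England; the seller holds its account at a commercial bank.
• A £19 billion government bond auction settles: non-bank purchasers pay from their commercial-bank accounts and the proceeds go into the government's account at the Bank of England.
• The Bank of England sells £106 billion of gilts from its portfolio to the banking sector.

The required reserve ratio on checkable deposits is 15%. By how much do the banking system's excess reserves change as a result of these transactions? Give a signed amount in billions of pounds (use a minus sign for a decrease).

+£48.7 billion

Asset purchase (from non-banks) £201 billion: reserves +£201B, deposits +£201B.
Government account inflow £19 billion: reserves −£19B, deposits −£19B.
OMO sale (to banks) £106 billion: reserves −£106B, deposits 0.
Totals: Δreserves = +£76B, Δdeposits = +£182B.
Δrequired reserves = 15% × +£182B = +£27.3B.
Δexcess reserves = Δreserves − Δrequired = +£76B − (+£27.3B) = +£48.7 billion.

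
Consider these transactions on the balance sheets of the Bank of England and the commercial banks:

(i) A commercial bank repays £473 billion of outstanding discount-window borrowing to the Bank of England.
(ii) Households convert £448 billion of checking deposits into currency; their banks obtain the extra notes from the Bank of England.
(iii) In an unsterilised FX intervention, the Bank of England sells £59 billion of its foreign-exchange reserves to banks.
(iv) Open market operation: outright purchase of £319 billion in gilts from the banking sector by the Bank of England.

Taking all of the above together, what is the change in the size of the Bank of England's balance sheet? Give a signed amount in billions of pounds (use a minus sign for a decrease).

Bank of England balance sheet:
  Assets:      Securities +£319B, Loans to banks −£473B, Foreign assets −£59B
  Liabilities: Bank reserves −£661B, Currency in circulation +£448B
Commercial banking system:
  Assets:      Reserves at CB −£661B, Securities −£319B, Foreign assets +£59B
  Liabilities: Checkable deposits −£448B, Borrowings from CB −£473B
Change in total Bank of England assets = -£213 billion.

-£213 billion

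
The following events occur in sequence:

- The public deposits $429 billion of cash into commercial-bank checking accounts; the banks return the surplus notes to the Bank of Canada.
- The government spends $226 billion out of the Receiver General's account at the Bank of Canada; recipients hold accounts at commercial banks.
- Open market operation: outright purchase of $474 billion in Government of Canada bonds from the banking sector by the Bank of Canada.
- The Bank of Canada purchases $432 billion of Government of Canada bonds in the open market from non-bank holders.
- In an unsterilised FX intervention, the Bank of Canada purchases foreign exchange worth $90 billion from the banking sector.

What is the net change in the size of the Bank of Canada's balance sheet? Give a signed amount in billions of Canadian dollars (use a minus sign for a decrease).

Currency deposit $429 billion: only the composition of liabilities changes → 0.
Government spending $226 billion: only the composition of liabilities changes → 0.
OMO purchase (from banks) $474 billion: a Bank of Canada asset is acquired → +$474B.
Asset purchase (from non-banks) $432 billion: a Bank of Canada asset is acquired → +$432B.
FX purchase $90 billion: a Bank of Canada asset is acquired → +$90B.
Net: 0 + 0 + 474 + 432 + 90 = +$996 billion.

+$996 billion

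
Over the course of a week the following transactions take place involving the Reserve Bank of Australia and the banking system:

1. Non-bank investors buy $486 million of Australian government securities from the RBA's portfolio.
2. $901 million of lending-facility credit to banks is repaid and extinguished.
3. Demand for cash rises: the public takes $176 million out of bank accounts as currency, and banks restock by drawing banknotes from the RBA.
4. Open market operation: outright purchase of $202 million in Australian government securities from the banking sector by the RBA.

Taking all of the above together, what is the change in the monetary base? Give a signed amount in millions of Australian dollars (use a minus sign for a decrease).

-$1185 million

RBA balance sheet:
  Assets:      Securities −$284M, Loans to banks −$901M
  Liabilities: Bank reserves −$1361M, Currency in circulation +$176M
Commercial banking system:
  Assets:      Reserves at CB −$1361M, Securities −$202M
  Liabilities: Checkable deposits −$662M, Borrowings from CB −$901M
Monetary base = currency + reserves: +$176M + (−$1361M) = -$1185 million.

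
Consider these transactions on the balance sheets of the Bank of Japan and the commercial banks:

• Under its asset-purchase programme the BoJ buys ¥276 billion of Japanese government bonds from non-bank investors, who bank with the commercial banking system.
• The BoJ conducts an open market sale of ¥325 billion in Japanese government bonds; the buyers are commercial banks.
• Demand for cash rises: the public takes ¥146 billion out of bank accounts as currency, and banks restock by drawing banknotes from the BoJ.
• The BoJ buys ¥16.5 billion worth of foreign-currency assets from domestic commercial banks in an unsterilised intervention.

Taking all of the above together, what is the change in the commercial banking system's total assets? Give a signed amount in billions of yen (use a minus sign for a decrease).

BoJ balance sheet:
  Assets:      Securities −¥49B, Foreign assets +¥16.5B
  Liabilities: Bank reserves −¥178.5B, Currency in circulation +¥146B
Commercial banking system:
  Assets:      Reserves at CB −¥178.5B, Securities +¥325B, Foreign assets −¥16.5B
  Liabilities: Checkable deposits +¥130B
Change in total bank assets = +¥130 billion.

+¥130 billion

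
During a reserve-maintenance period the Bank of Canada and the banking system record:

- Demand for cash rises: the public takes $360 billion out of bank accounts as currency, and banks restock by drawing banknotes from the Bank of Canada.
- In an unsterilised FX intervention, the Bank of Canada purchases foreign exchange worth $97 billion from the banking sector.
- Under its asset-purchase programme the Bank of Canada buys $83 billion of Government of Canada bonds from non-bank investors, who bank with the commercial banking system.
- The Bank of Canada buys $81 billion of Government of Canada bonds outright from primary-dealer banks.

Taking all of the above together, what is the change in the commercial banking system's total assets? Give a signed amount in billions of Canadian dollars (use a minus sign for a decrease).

-$277 billion

Currency withdrawal $360 billion: bank balance sheets shrink → −$360B.
FX purchase $97 billion: just an asset swap on bank balance sheets → 0.
Asset purchase (from non-banks) $83 billion: bank balance sheets expand → +$83B.
OMO purchase (from banks) $81 billion: just an asset swap on bank balance sheets → 0.
Net: −360 + 0 + 83 + 0 = -$277 billion.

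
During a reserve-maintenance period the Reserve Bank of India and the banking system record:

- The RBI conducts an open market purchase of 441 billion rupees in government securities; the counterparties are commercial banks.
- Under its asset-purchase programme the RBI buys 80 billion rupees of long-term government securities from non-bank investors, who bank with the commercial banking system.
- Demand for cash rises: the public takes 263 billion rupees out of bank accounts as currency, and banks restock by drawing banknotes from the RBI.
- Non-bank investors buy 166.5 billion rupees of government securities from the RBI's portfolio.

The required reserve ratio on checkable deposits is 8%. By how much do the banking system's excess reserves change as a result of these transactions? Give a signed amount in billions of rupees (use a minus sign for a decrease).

+119.46 billion

OMO purchase (from banks) 441 billion rupees: reserves +441B, deposits 0.
Asset purchase (from non-banks) 80 billion rupees: reserves +80B, deposits +80B.
Currency withdrawal 263 billion rupees: reserves −263B, deposits −263B.
Asset sale (to non-banks) 166.5 billion rupees: reserves −166.5B, deposits −166.5B.
Totals: Δreserves = +91.5B, Δdeposits = −349.5B.
Δrequired reserves = 8% × −349.5B = −27.96B.
Δexcess reserves = Δreserves − Δrequired = +91.5B − (−27.96B) = +119.46 billion.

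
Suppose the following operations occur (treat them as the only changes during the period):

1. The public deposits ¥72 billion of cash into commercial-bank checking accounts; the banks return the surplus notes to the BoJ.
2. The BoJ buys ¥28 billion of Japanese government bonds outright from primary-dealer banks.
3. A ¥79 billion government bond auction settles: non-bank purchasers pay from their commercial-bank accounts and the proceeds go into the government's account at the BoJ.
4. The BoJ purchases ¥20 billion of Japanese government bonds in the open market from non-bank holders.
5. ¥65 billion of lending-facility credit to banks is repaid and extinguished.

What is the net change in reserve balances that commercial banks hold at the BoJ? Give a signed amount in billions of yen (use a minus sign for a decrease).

-¥24 billion

BoJ balance sheet:
  Assets:      Securities +¥48B, Loans to banks −¥65B
  Liabilities: Bank reserves −¥24B, Currency in circulation −¥72B, Government deposits +¥79B
So the change in reserve balances that commercial banks hold at the BoJ is -¥24 billion.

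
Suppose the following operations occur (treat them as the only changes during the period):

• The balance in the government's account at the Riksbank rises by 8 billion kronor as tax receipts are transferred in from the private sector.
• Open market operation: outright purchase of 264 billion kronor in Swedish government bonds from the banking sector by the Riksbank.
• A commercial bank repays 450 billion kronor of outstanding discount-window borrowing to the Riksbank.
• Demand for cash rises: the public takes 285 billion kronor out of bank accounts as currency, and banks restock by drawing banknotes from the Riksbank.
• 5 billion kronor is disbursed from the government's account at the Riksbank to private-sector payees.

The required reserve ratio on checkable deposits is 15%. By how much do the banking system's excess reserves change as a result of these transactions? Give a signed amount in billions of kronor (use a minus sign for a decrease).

-430.8 billion

Government account inflow 8 billion kronor: reserves −8B, deposits −8B.
OMO purchase (from banks) 264 billion kronor: reserves +264B, deposits 0.
Discount-window repayment 450 billion kronor: reserves −450B, deposits 0.
Currency withdrawal 285 billion kronor: reserves −285B, deposits −285B.
Government spending 5 billion kronor: reserves +5B, deposits +5B.
Totals: Δreserves = −474B, Δdeposits = −288B.
Δrequired reserves = 15% × −288B = −43.2B.
Δexcess reserves = Δreserves − Δrequired = −474B − (−43.2B) = -430.8 billion.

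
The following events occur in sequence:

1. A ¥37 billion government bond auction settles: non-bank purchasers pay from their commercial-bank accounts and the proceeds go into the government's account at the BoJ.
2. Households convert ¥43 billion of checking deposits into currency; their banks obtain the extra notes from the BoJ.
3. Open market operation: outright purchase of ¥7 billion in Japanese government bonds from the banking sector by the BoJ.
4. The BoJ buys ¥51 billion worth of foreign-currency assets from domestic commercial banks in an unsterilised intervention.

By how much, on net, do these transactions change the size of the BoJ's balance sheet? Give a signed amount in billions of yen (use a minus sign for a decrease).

BoJ balance sheet:
  Assets:      Securities +¥7B, Foreign assets +¥51B
  Liabilities: Bank reserves −¥22B, Currency in circulation +¥43B, Government deposits +¥37B
Change in total BoJ assets = +¥58 billion.

+¥58 billion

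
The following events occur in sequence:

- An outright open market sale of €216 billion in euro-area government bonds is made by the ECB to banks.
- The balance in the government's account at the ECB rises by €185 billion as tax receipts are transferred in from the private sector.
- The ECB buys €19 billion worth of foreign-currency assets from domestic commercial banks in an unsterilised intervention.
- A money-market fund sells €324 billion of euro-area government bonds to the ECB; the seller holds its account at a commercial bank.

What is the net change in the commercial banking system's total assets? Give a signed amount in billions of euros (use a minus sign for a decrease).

+€139 billion

ECB balance sheet:
  Assets:      Securities +€108B, Foreign assets +€19B
  Liabilities: Bank reserves −€58B, Government deposits +€185B
Commercial banking system:
  Assets:      Reserves at CB −€58B, Securities +€216B, Foreign assets −€19B
  Liabilities: Checkable deposits +€139B
Change in total bank assets = +€139 billion.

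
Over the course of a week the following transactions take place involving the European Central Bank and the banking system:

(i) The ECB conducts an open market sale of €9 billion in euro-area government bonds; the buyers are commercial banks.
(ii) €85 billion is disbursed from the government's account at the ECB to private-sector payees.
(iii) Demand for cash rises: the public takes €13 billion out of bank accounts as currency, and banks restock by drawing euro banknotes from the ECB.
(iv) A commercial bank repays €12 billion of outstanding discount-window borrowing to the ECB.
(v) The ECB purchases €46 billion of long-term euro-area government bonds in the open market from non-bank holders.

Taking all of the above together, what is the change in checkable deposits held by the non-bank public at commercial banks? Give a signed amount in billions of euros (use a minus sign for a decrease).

+€118 billion

OMO sale (to banks) €9 billion: the counterparty is a bank, so public deposits are unchanged → 0.
Government spending €85 billion: non-bank counterparties' bank balances rise → +€85B.
Currency withdrawal €13 billion: non-bank counterparties' bank balances fall → −€13B.
Discount-window repayment €12 billion: the counterparty is a bank, so public deposits are unchanged → 0.
Asset purchase (from non-banks) €46 billion: non-bank counterparties' bank balances rise → +€46B.
Net: 0 + 85 − 13 + 0 + 46 = +€118 billion.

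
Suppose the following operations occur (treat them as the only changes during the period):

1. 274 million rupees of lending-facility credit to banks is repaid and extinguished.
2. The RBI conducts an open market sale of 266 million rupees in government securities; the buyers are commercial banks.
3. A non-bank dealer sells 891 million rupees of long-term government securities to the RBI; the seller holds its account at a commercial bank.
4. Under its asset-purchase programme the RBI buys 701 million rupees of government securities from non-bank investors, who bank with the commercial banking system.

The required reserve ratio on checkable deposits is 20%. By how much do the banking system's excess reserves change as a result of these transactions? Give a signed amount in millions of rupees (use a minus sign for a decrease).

Discount-window repayment 274 million rupees: reserves −274M, deposits 0.
OMO sale (to banks) 266 million rupees: reserves −266M, deposits 0.
Asset purchase (from non-banks) 891 million rupees: reserves +891M, deposits +891M.
Asset purchase (from non-banks) 701 million rupees: reserves +701M, deposits +701M.
Totals: Δreserves = +1052M, Δdeposits = +1592M.
Δrequired reserves = 20% × +1592M = +318.4M.
Δexcess reserves = Δreserves − Δrequired = +1052M − (+318.4M) = +733.6 million.

+733.6 million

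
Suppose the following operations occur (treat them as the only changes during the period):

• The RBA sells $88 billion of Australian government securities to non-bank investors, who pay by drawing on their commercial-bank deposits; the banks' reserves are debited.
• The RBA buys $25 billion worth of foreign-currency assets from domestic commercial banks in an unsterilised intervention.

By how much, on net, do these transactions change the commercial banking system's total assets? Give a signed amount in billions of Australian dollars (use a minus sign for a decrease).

Asset sale (to non-banks) $88 billion: bank balance sheets shrink → −$88B.
FX purchase $25 billion: just an asset swap on bank balance sheets → 0.
Net: −88 + 0 = -$88 billion.

-$88 billion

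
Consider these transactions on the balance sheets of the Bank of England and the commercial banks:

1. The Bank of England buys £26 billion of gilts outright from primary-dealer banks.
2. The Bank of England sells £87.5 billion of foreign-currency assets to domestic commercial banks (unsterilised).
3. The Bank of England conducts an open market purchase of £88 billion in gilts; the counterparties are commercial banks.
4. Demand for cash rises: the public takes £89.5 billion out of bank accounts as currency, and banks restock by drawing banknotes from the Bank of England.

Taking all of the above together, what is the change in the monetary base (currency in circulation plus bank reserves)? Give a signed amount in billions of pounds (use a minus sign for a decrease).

+£26.5 billion

OMO purchase (from banks) £26 billion: Bank of England balance sheet expands → +£26B.
FX sale £87.5 billion: Bank of England balance sheet contracts → −£87.5B.
OMO purchase (from banks) £88 billion: Bank of England balance sheet expands → +£88B.
Currency withdrawal £89.5 billion: just a shift between currency and reserves — both are base money → 0.
Net: 26 − 87.5 + 88 + 0 = +£26.5 billion.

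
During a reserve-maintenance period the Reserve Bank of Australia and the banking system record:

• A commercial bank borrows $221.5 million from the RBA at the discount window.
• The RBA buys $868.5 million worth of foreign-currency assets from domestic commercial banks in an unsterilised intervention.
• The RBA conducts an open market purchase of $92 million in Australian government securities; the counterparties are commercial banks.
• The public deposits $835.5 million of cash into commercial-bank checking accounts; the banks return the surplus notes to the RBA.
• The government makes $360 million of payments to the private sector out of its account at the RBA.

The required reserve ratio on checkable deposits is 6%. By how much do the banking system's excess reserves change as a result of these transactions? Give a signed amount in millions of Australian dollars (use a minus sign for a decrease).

+$2305.77 million

Discount-window loan $221.5 million: reserves +$221.5M, deposits 0.
FX purchase $868.5 million: reserves +$868.5M, deposits 0.
OMO purchase (from banks) $92 million: reserves +$92M, deposits 0.
Currency deposit $835.5 million: reserves +$835.5M, deposits +$835.5M.
Government spending $360 million: reserves +$360M, deposits +$360M.
Totals: Δreserves = +$2377.5M, Δdeposits = +$1195.5M.
Δrequired reserves = 6% × +$1195.5M = +$71.73M.
Δexcess reserves = Δreserves − Δrequired = +$2377.5M − (+$71.73M) = +$2305.77 million.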